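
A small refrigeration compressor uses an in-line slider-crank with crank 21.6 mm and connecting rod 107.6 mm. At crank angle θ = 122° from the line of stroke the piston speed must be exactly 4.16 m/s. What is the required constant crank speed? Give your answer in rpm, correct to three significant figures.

2430

For an in-line slider-crank, |v_piston| = rω|sinθ|·[1 + r cosθ/√(L² − r² sin²θ)].
With r = 0.0216 m, L = 0.1076 m, θ = 122°: the bracketed kinematic factor |dx/dθ| = 0.01634 m.
ω = v/|dx/dθ| = 4.16/0.01634 = 254.58 rad/s.
N = 60ω/(2π) = 2431.1 rpm.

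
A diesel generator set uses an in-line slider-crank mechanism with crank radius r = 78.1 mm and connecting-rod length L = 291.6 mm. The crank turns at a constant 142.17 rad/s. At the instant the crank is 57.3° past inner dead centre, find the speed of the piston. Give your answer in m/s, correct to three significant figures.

10.7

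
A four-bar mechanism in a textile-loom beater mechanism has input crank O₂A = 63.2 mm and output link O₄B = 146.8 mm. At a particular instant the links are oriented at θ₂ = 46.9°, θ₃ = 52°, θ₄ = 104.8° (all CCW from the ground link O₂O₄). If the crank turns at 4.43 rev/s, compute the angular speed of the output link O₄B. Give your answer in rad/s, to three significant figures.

1.34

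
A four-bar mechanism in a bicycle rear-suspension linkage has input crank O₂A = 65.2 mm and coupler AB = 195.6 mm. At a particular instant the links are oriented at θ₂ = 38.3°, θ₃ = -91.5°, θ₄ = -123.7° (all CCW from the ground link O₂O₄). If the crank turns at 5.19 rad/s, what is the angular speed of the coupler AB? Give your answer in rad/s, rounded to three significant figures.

1.00

ω₂ = 5.19 rad/s
Differentiating the loop-closure r₂e^{iθ₂}+r₃e^{iθ₃}=r₁+r₄e^{iθ₄} gives r₂ω₂e^{iθ₂}+r₃ω₃e^{iθ₃}=r₄ω₄e^{iθ₄}.
Eliminating the other unknown: ω₃ = r₂ω₂ sin(θ₄−θ₂) / [r₃ sin(θ₃−θ₄)].
Numerator sine = -0.30902; denominator sine = +0.53288.
Result = 0.0652·5.19·(-0.30902) / (0.1956·(+0.53288)) = -1.0032 rad/s; magnitude 1.0032 rad/s.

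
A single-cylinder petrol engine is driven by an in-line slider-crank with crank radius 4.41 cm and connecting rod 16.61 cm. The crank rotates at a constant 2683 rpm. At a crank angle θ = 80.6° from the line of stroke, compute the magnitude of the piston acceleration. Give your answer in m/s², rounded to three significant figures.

ω = 2π·2683/60 = 281 rad/s
x(θ) = r cosθ + √(L² − r² sin²θ); with ω constant, a = ω²·d²x/dθ².
d²x/dθ² = −r cosθ − r²(cos2θ)/√u − r⁴ sin²2θ/(4u^{3/2}),  u = L² − r² sin²θ = 0.0256963 m².
Substituting r = 0.0441 m, L = 0.1661 m, θ = 80.6°: d²x/dθ² = +0.0042585 m.
a = ω²·d²x/dθ² = (281)²·(+0.0042585) = +336.17 m/s²;  |a| = 336.17 m/s².

336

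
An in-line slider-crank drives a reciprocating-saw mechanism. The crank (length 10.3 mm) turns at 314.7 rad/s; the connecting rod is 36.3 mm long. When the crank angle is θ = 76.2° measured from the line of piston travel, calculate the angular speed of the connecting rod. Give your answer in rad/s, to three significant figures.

22.2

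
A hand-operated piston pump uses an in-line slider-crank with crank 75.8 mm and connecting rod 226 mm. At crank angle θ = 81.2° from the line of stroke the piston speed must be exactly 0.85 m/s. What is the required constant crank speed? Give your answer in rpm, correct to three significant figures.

103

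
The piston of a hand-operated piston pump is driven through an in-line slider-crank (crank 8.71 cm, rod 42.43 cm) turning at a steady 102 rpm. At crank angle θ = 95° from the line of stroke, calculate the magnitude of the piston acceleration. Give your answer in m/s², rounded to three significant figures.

2.92

ω = 2π·102/60 = 10.68 rad/s
x(θ) = r cosθ + √(L² − r² sin²θ); with ω constant, a = ω²·d²x/dθ².
d²x/dθ² = −r cosθ − r²(cos2θ)/√u − r⁴ sin²2θ/(4u^{3/2}),  u = L² − r² sin²θ = 0.172502 m².
Substituting r = 0.0871 m, L = 0.4243 m, θ = 95°: d²x/dθ² = +0.025574 m.
a = ω²·d²x/dθ² = (10.68)²·(+0.025574) = +2.9178 m/s²;  |a| = 2.9178 m/s².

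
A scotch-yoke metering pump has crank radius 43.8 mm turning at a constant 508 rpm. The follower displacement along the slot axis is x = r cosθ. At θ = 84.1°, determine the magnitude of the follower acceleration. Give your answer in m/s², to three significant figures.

12.7

ω = 53.2 rad/s (from 508 rpm).
x = r cosθ ⇒ ẍ = −rω² cosθ (ω constant).
|a| = rω²|cosθ| = 0.0438·(53.2)²·|cos 84.1°| = 12.741 m/s².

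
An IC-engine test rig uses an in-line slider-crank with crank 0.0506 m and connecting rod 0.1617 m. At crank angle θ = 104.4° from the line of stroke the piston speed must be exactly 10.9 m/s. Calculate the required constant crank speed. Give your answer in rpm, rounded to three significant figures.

2310

For an in-line slider-crank, |v_piston| = rω|sinθ|·[1 + r cosθ/√(L² − r² sin²θ)].
With r = 0.0506 m, L = 0.1617 m, θ = 104.4°: the bracketed kinematic factor |dx/dθ| = 0.045008 m.
ω = v/|dx/dθ| = 10.9/0.045008 = 242.18 rad/s.
N = 60ω/(2π) = 2312.6 rpm.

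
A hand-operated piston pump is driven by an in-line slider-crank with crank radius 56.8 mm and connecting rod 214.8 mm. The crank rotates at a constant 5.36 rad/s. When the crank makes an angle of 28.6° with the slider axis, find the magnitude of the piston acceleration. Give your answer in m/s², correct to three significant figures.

1.67

ω = 5.36 rad/s
x(θ) = r cosθ + √(L² − r² sin²θ); with ω constant, a = ω²·d²x/dθ².
d²x/dθ² = −r cosθ − r²(cos2θ)/√u − r⁴ sin²2θ/(4u^{3/2}),  u = L² − r² sin²θ = 0.0453998 m².
Substituting r = 0.0568 m, L = 0.2148 m, θ = 28.6°: d²x/dθ² = -0.058262 m.
a = ω²·d²x/dθ² = (5.36)²·(-0.058262) = -1.6738 m/s²;  |a| = 1.6738 m/s².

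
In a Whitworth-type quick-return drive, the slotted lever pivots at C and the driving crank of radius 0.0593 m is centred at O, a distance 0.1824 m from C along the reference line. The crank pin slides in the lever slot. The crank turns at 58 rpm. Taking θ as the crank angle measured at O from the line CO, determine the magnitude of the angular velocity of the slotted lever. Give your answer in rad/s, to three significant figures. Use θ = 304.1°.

ω = 6.074 rad/s (from 58 rpm).
Crank pin A relative to C: A = (d + r cosθ, r sinθ); lever angle φ = atan2(r sinθ, d + r cosθ).
Differentiating tanφ: φ̇ = rω(d cosθ + r)/(d² + r² + 2dr cosθ).
d² + r² + 2dr cosθ = |CA|² = 0.0489144 m²;  d cosθ + r = +0.16156 m.
|ω_lever| = |0.0593·6.074·+0.16156| / 0.0489144 = 1.1896 rad/s.

1.19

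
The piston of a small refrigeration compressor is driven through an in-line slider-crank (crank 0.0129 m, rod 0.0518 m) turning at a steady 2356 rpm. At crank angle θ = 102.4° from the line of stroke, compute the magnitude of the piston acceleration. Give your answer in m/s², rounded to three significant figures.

ω = 2π·2356/60 = 246.7 rad/s
x(θ) = r cosθ + √(L² − r² sin²θ); with ω constant, a = ω²·d²x/dθ².
d²x/dθ² = −r cosθ − r²(cos2θ)/√u − r⁴ sin²2θ/(4u^{3/2}),  u = L² − r² sin²θ = 0.0025245 m².
Substituting r = 0.0129 m, L = 0.0518 m, θ = 102.4°: d²x/dθ² = +0.005767 m.
a = ω²·d²x/dθ² = (246.7)²·(+0.005767) = +351.04 m/s²;  |a| = 351.04 m/s².

351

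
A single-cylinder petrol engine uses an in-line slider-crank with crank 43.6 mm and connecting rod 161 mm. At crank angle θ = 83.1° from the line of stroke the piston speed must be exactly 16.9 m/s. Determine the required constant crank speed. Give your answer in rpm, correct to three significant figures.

3610

For an in-line slider-crank, |v_piston| = rω|sinθ|·[1 + r cosθ/√(L² − r² sin²θ)].
With r = 0.0436 m, L = 0.161 m, θ = 83.1°: the bracketed kinematic factor |dx/dθ| = 0.044746 m.
ω = v/|dx/dθ| = 16.9/0.044746 = 377.69 rad/s.
N = 60ω/(2π) = 3606.6 rpm.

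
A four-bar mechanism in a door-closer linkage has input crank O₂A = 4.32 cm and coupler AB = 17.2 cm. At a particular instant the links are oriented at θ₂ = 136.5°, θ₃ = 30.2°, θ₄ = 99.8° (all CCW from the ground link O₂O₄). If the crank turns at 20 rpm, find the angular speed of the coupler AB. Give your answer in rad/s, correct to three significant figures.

ω₂ = 2.094 rad/s (from 20 rpm).
Differentiating the loop-closure r₂e^{iθ₂}+r₃e^{iθ₃}=r₁+r₄e^{iθ₄} gives r₂ω₂e^{iθ₂}+r₃ω₃e^{iθ₃}=r₄ω₄e^{iθ₄}.
Eliminating the other unknown: ω₃ = r₂ω₂ sin(θ₄−θ₂) / [r₃ sin(θ₃−θ₄)].
Numerator sine = -0.59763; denominator sine = -0.93728.
Result = 0.0432·2.094·(-0.59763) / (0.172·(-0.93728)) = +0.33541 rad/s; magnitude 0.33541 rad/s.

0.335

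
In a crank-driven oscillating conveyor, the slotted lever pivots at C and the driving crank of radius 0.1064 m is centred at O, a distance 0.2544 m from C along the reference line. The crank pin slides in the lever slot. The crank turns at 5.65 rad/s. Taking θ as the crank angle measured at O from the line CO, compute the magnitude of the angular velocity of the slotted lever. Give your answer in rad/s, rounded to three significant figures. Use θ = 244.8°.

ω = 5.65 rad/s
Crank pin A relative to C: A = (d + r cosθ, r sinθ); lever angle φ = atan2(r sinθ, d + r cosθ).
Differentiating tanφ: φ̇ = rω(d cosθ + r)/(d² + r² + 2dr cosθ).
d² + r² + 2dr cosθ = |CA|² = 0.0529902 m²;  d cosθ + r = -0.0019183 m.
|ω_lever| = |0.1064·5.65·-0.0019183| / 0.0529902 = 0.021762 rad/s.

0.0218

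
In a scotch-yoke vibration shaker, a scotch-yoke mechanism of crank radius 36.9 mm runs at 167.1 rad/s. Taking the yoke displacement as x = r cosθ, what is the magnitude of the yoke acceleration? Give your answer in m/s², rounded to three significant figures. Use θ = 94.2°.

ω = 167.1 rad/s
x = r cosθ ⇒ ẍ = −rω² cosθ (ω constant).
|a| = rω²|cosθ| = 0.0369·(167.1)²·|cos 94.2°| = 75.46 m/s².

75.5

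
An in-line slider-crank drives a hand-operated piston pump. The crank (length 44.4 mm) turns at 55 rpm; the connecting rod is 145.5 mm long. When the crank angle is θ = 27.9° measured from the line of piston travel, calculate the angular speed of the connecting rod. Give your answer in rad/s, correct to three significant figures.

1.57

ω = 5.76 rad/s (converted from 55 rpm).
The rod makes angle φ with the slider axis where L sinφ = r sinθ; differentiating, L cosφ·φ̇ = r ω cosθ.
L cosφ = √(L² − r² sin²θ) = 0.14401 m.
|ω_rod| = r ω |cosθ| / √(L² − r² sin²θ) = 0.0444·5.76·0.88377/0.14401 = 1.5694 rad/s.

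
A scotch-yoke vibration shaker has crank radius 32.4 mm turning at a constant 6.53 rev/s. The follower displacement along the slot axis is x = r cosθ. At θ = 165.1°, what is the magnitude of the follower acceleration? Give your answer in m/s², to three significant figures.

ω = 41.03 rad/s (from 6.53 rev/s).
x = r cosθ ⇒ ẍ = −rω² cosθ (ω constant).
|a| = rω²|cosθ| = 0.0324·(41.03)²·|cos 165.1°| = 52.708 m/s².

52.7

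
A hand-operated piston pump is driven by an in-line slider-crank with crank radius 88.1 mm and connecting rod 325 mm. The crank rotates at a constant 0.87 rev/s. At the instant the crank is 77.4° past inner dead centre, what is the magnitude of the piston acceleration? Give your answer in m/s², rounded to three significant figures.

0.0926

ω = 2π·0.87 = 5.466 rad/s
x(θ) = r cosθ + √(L² − r² sin²θ); with ω constant, a = ω²·d²x/dθ².
d²x/dθ² = −r cosθ − r²(cos2θ)/√u − r⁴ sin²2θ/(4u^{3/2}),  u = L² − r² sin²θ = 0.0982327 m².
Substituting r = 0.0881 m, L = 0.325 m, θ = 77.4°: d²x/dθ² = +0.0031002 m.
a = ω²·d²x/dθ² = (5.466)²·(+0.0031002) = +0.092637 m/s²;  |a| = 0.092637 m/s².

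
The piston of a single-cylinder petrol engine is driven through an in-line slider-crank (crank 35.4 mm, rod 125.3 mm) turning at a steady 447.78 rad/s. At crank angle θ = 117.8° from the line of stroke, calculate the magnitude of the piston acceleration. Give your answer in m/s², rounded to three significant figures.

ω = 447.8 rad/s
x(θ) = r cosθ + √(L² − r² sin²θ); with ω constant, a = ω²·d²x/dθ².
d²x/dθ² = −r cosθ − r²(cos2θ)/√u − r⁴ sin²2θ/(4u^{3/2}),  u = L² − r² sin²θ = 0.0147195 m².
Substituting r = 0.0354 m, L = 0.1253 m, θ = 117.8°: d²x/dθ² = +0.022196 m.
a = ω²·d²x/dθ² = (447.8)²·(+0.022196) = +4450.4 m/s²;  |a| = 4450.4 m/s².

4450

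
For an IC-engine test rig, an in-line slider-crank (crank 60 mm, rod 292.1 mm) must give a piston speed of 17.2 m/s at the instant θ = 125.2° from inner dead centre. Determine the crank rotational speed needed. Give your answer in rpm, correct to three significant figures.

3810

For an in-line slider-crank, |v_piston| = rω|sinθ|·[1 + r cosθ/√(L² − r² sin²θ)].
With r = 0.06 m, L = 0.2921 m, θ = 125.2°: the bracketed kinematic factor |dx/dθ| = 0.04314 m.
ω = v/|dx/dθ| = 17.2/0.04314 = 398.7 rad/s.
N = 60ω/(2π) = 3807.3 rpm.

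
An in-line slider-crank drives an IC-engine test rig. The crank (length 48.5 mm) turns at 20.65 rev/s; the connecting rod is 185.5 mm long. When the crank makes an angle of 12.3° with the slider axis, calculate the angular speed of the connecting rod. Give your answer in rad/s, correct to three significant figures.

33.2

ω = 129.7 rad/s (converted from 20.65 rev/s).
The rod makes angle φ with the slider axis where L sinφ = r sinθ; differentiating, L cosφ·φ̇ = r ω cosθ.
L cosφ = √(L² − r² sin²θ) = 0.18521 m.
|ω_rod| = r ω |cosθ| / √(L² − r² sin²θ) = 0.0485·129.7·0.97705/0.18521 = 33.196 rad/s.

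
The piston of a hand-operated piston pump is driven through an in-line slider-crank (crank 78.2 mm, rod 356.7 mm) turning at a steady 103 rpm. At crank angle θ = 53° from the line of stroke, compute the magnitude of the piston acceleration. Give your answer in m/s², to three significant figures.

ω = 2π·103/60 = 10.79 rad/s
x(θ) = r cosθ + √(L² − r² sin²θ); with ω constant, a = ω²·d²x/dθ².
d²x/dθ² = −r cosθ − r²(cos2θ)/√u − r⁴ sin²2θ/(4u^{3/2}),  u = L² − r² sin²θ = 0.123334 m².
Substituting r = 0.0782 m, L = 0.3567 m, θ = 53°: d²x/dθ² = -0.042462 m.
a = ω²·d²x/dθ² = (10.79)²·(-0.042462) = -4.94 m/s²;  |a| = 4.94 m/s².

4.94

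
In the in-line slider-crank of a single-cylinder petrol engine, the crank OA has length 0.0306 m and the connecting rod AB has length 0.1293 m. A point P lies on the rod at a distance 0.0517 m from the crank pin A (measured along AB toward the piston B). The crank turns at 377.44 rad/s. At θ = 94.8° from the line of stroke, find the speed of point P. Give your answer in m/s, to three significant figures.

11.4

ω = 377.4 rad/s.  Crank-pin speed |V_A| = rω = 11.55 m/s, perpendicular to OA.
Rod angle: sinφ = −(r/L) sinθ ⇒ φ = -13.640°; ω_rod = −rω cosθ/√(L²−r²sin²θ) = +7.6914 rad/s.
V_P = V_A + ω_rod × AP, with AP = 0.0517 m along the rod.
Components: V_Px = −rω sinθ − a·ω_rod·sinφ = -11.415 m/s;  V_Py = rω cosθ + a·ω_rod·cosφ = -0.58002 m/s.
|V_P| = √(V_Px² + V_Py²) = 11.43 m/s.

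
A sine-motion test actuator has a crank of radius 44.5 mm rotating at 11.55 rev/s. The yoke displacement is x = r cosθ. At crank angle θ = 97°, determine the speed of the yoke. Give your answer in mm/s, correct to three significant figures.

ω = 72.57 rad/s (from 11.55 rev/s).
x = r cosθ ⇒ ẋ = −rω sinθ.
|v| = rω|sinθ| = 0.0445·72.57·|sin 97°| = 3.2053 m/s = 3205.3 mm/s.

3210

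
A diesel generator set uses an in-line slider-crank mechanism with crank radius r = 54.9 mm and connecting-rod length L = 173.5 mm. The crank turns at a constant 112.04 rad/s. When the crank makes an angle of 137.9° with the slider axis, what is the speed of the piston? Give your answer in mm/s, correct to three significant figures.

ω = 112 rad/s
For an in-line slider-crank, x = r cosθ + √(L² − r² sin²θ), so v = −rω sinθ·[1 + r cosθ/√(L² − r² sin²θ)].
With r = 0.0549 m, L = 0.1735 m, θ = 137.9°: √(L² − r² sin²θ) = 0.16955 m.
v = −0.0549·112·0.67043·[1 + 0.0549·-0.74198/0.16955] = -3.1331 m/s.
|v| = 3.1331 m/s = 3133.1 mm/s.

3130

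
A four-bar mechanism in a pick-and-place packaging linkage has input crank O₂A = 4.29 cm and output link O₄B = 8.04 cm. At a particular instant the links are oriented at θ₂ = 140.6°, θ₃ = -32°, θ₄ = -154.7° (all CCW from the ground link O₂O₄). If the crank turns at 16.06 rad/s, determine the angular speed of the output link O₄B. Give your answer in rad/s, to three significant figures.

1.31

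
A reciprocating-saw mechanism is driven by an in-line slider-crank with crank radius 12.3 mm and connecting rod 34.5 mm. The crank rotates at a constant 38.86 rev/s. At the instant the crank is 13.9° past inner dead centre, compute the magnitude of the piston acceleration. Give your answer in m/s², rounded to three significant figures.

946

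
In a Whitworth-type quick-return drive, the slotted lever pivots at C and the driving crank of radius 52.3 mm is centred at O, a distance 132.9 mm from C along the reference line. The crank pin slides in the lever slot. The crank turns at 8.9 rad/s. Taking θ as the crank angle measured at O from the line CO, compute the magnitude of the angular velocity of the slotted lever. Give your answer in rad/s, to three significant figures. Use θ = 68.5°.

ω = 8.9 rad/s
Crank pin A relative to C: A = (d + r cosθ, r sinθ); lever angle φ = atan2(r sinθ, d + r cosθ).
Differentiating tanφ: φ̇ = rω(d cosθ + r)/(d² + r² + 2dr cosθ).
d² + r² + 2dr cosθ = |CA|² = 0.0254926 m²;  d cosθ + r = +0.10101 m.
|ω_lever| = |0.0523·8.9·+0.10101| / 0.0254926 = 1.8443 rad/s.

1.84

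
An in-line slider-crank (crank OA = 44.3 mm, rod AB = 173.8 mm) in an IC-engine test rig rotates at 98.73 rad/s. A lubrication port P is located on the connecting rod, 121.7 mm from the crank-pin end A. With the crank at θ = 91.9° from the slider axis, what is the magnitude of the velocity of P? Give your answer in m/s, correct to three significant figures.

ω = 98.73 rad/s.  Crank-pin speed |V_A| = rω = 4.3737 m/s, perpendicular to OA.
Rod angle: sinφ = −(r/L) sinθ ⇒ φ = -14.759°; ω_rod = −rω cosθ/√(L²−r²sin²θ) = +0.86283 rad/s.
V_P = V_A + ω_rod × AP, with AP = 0.1217 m along the rod.
Components: V_Px = −rω sinθ − a·ω_rod·sinφ = -4.3446 m/s;  V_Py = rω cosθ + a·ω_rod·cosφ = -0.04347 m/s.
|V_P| = √(V_Px² + V_Py²) = 4.3448 m/s.

4.34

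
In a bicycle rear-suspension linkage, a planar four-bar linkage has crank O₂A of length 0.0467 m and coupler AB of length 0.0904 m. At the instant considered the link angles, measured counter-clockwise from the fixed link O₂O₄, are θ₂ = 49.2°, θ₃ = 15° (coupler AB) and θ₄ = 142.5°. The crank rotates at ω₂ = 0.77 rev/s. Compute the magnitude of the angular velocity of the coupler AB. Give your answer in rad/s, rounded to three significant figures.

3.15

ω₂ = 4.838 rad/s (from 0.77 rev/s).
Differentiating the loop-closure r₂e^{iθ₂}+r₃e^{iθ₃}=r₁+r₄e^{iθ₄} gives r₂ω₂e^{iθ₂}+r₃ω₃e^{iθ₃}=r₄ω₄e^{iθ₄}.
Eliminating the other unknown: ω₃ = r₂ω₂ sin(θ₄−θ₂) / [r₃ sin(θ₃−θ₄)].
Numerator sine = +0.99834; denominator sine = -0.79335.
Result = 0.0467·4.838·(+0.99834) / (0.0904·(-0.79335)) = -3.1451 rad/s; magnitude 3.1451 rad/s.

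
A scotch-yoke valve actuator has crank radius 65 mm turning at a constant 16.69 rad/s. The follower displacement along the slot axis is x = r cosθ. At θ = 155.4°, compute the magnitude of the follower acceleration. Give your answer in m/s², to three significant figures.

16.5

ω = 16.69 rad/s
x = r cosθ ⇒ ẍ = −rω² cosθ (ω constant).
|a| = rω²|cosθ| = 0.065·(16.69)²·|cos 155.4°| = 16.463 m/s².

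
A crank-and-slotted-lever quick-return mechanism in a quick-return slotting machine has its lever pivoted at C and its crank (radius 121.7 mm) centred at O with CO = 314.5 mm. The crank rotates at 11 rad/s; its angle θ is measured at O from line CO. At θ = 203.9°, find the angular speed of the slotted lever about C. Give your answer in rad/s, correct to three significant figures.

ω = 11 rad/s
Crank pin A relative to C: A = (d + r cosθ, r sinθ); lever angle φ = atan2(r sinθ, d + r cosθ).
Differentiating tanφ: φ̇ = rω(d cosθ + r)/(d² + r² + 2dr cosθ).
d² + r² + 2dr cosθ = |CA|² = 0.0437356 m²;  d cosθ + r = -0.16583 m.
|ω_lever| = |0.1217·11·-0.16583| / 0.0437356 = 5.076 rad/s.

5.08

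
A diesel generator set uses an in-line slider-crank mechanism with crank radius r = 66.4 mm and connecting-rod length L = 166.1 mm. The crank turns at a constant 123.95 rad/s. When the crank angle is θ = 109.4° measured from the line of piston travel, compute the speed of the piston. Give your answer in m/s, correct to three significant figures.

6.65

ω = 124 rad/s
For an in-line slider-crank, x = r cosθ + √(L² − r² sin²θ), so v = −rω sinθ·[1 + r cosθ/√(L² − r² sin²θ)].
With r = 0.0664 m, L = 0.1661 m, θ = 109.4°: √(L² − r² sin²θ) = 0.15384 m.
v = −0.0664·124·0.94322·[1 + 0.0664·-0.33216/0.15384] = -6.65 m/s.
|v| = 6.65 m/s.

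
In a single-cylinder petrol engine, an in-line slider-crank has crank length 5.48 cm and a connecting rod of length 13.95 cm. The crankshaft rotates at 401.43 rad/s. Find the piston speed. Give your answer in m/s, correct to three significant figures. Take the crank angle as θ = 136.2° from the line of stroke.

ω = 401.4 rad/s
For an in-line slider-crank, x = r cosθ + √(L² − r² sin²θ), so v = −rω sinθ·[1 + r cosθ/√(L² − r² sin²θ)].
With r = 0.0548 m, L = 0.1395 m, θ = 136.2°: √(L² − r² sin²θ) = 0.13424 m.
v = −0.0548·401.4·0.69214·[1 + 0.0548·-0.72176/0.13424] = -10.74 m/s.
|v| = 10.74 m/s.

10.7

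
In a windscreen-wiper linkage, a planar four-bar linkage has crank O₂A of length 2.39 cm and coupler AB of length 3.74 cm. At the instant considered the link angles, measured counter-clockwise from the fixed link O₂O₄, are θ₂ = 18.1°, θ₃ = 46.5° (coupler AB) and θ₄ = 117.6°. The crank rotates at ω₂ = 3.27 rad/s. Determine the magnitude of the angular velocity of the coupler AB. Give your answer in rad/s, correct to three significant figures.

2.18

ω₂ = 3.27 rad/s
Differentiating the loop-closure r₂e^{iθ₂}+r₃e^{iθ₃}=r₁+r₄e^{iθ₄} gives r₂ω₂e^{iθ₂}+r₃ω₃e^{iθ₃}=r₄ω₄e^{iθ₄}.
Eliminating the other unknown: ω₃ = r₂ω₂ sin(θ₄−θ₂) / [r₃ sin(θ₃−θ₄)].
Numerator sine = +0.98629; denominator sine = -0.94609.
Result = 0.0239·3.27·(+0.98629) / (0.0374·(-0.94609)) = -2.1784 rad/s; magnitude 2.1784 rad/s.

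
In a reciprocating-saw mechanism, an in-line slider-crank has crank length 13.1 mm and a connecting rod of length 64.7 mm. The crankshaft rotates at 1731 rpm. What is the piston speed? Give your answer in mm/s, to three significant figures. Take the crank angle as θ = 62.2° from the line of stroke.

ω = 2π·1731/60 = 181.3 rad/s
For an in-line slider-crank, x = r cosθ + √(L² − r² sin²θ), so v = −rω sinθ·[1 + r cosθ/√(L² − r² sin²θ)].
With r = 0.0131 m, L = 0.0647 m, θ = 62.2°: √(L² − r² sin²θ) = 0.063654 m.
v = −0.0131·181.3·0.88458·[1 + 0.0131·0.46639/0.063654] = -2.3022 m/s.
|v| = 2.3022 m/s = 2302.2 mm/s.

2300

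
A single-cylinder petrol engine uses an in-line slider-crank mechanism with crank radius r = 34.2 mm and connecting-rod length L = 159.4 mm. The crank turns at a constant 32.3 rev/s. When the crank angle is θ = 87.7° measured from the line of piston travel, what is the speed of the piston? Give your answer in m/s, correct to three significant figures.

ω = 2π·32.3 = 202.9 rad/s
For an in-line slider-crank, x = r cosθ + √(L² − r² sin²θ), so v = −rω sinθ·[1 + r cosθ/√(L² − r² sin²θ)].
With r = 0.0342 m, L = 0.1594 m, θ = 87.7°: √(L² − r² sin²θ) = 0.15569 m.
v = −0.0342·202.9·0.99919·[1 + 0.0342·0.04013/0.15569] = -6.9963 m/s.
|v| = 6.9963 m/s.

7.00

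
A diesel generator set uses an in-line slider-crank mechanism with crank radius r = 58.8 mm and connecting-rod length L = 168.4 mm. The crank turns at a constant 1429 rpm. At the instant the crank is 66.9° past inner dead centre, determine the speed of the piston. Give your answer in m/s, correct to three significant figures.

9.26

ω = 2π·1429/60 = 149.6 rad/s
For an in-line slider-crank, x = r cosθ + √(L² − r² sin²θ), so v = −rω sinθ·[1 + r cosθ/√(L² − r² sin²θ)].
With r = 0.0588 m, L = 0.1684 m, θ = 66.9°: √(L² − r² sin²θ) = 0.15948 m.
v = −0.0588·149.6·0.91982·[1 + 0.0588·0.39234/0.15948] = -9.2644 m/s.
|v| = 9.2644 m/s.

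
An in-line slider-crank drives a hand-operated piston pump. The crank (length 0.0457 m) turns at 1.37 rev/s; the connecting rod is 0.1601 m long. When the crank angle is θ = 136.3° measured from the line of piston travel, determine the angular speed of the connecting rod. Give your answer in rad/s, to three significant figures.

1.81

ω = 8.608 rad/s (converted from 1.37 rev/s).
The rod makes angle φ with the slider axis where L sinφ = r sinθ; differentiating, L cosφ·φ̇ = r ω cosθ.
L cosφ = √(L² − r² sin²θ) = 0.15696 m.
|ω_rod| = r ω |cosθ| / √(L² − r² sin²θ) = 0.0457·8.608·0.72297/0.15696 = 1.812 rad/s.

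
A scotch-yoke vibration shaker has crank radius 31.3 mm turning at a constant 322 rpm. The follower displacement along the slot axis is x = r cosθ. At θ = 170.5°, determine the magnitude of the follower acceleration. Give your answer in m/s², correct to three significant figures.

35.1

ω = 33.72 rad/s (from 322 rpm).
x = r cosθ ⇒ ẍ = −rω² cosθ (ω constant).
|a| = rω²|cosθ| = 0.0313·(33.72)²·|cos 170.5°| = 35.101 m/s².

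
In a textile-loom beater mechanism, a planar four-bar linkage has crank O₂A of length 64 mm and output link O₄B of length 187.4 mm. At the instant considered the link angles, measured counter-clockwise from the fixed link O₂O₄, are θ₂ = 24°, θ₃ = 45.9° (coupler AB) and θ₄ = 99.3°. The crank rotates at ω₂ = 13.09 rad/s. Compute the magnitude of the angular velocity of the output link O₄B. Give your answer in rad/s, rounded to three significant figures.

ω₂ = 13.09 rad/s
Differentiating the loop-closure r₂e^{iθ₂}+r₃e^{iθ₃}=r₁+r₄e^{iθ₄} gives r₂ω₂e^{iθ₂}+r₃ω₃e^{iθ₃}=r₄ω₄e^{iθ₄}.
Eliminating the other unknown: ω₄ = r₂ω₂ sin(θ₂−θ₃) / [r₄ sin(θ₄−θ₃)].
Numerator sine = -0.37299; denominator sine = +0.80282.
Result = 0.064·13.09·(-0.37299) / (0.1874·(+0.80282)) = -2.077 rad/s; magnitude 2.077 rad/s.

2.08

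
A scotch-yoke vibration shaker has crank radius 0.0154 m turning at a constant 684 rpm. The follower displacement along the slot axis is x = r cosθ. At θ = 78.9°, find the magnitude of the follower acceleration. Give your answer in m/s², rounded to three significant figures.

15.2

ω = 71.63 rad/s (from 684 rpm).
x = r cosθ ⇒ ẍ = −rω² cosθ (ω constant).
|a| = rω²|cosθ| = 0.0154·(71.63)²·|cos 78.9°| = 15.211 m/s².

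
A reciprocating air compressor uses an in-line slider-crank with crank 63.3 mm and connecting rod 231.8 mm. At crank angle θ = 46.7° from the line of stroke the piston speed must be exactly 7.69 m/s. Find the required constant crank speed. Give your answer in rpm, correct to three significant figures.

For an in-line slider-crank, |v_piston| = rω|sinθ|·[1 + r cosθ/√(L² − r² sin²θ)].
With r = 0.0633 m, L = 0.2318 m, θ = 46.7°: the bracketed kinematic factor |dx/dθ| = 0.054871 m.
ω = v/|dx/dθ| = 7.69/0.054871 = 140.15 rad/s.
N = 60ω/(2π) = 1338.3 rpm.

1340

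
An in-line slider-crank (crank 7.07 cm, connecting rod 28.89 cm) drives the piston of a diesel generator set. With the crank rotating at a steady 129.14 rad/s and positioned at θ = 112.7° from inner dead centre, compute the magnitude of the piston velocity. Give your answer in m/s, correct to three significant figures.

7.61

ω = 129.1 rad/s
For an in-line slider-crank, x = r cosθ + √(L² − r² sin²θ), so v = −rω sinθ·[1 + r cosθ/√(L² − r² sin²θ)].
With r = 0.0707 m, L = 0.2889 m, θ = 112.7°: √(L² − r² sin²θ) = 0.28144 m.
v = −0.0707·129.1·0.92254·[1 + 0.0707·-0.38591/0.28144] = -7.6064 m/s.
|v| = 7.6064 m/s.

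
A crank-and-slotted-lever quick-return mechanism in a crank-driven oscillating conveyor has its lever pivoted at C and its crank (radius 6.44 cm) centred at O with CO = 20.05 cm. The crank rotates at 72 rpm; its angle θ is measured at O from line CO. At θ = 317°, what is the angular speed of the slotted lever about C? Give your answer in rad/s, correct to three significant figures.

1.62

ω = 7.54 rad/s (from 72 rpm).
Crank pin A relative to C: A = (d + r cosθ, r sinθ); lever angle φ = atan2(r sinθ, d + r cosθ).
Differentiating tanφ: φ̇ = rω(d cosθ + r)/(d² + r² + 2dr cosθ).
d² + r² + 2dr cosθ = |CA|² = 0.0632344 m²;  d cosθ + r = +0.21104 m.
|ω_lever| = |0.0644·7.54·+0.21104| / 0.0632344 = 1.6205 rad/s.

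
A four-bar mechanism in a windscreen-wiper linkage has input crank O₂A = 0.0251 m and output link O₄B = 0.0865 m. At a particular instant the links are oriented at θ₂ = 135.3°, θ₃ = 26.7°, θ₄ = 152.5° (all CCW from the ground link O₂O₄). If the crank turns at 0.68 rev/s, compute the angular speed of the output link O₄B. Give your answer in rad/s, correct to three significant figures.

1.45

ω₂ = 4.273 rad/s (from 0.68 rev/s).
Differentiating the loop-closure r₂e^{iθ₂}+r₃e^{iθ₃}=r₁+r₄e^{iθ₄} gives r₂ω₂e^{iθ₂}+r₃ω₃e^{iθ₃}=r₄ω₄e^{iθ₄}.
Eliminating the other unknown: ω₄ = r₂ω₂ sin(θ₂−θ₃) / [r₄ sin(θ₄−θ₃)].
Numerator sine = +0.94777; denominator sine = +0.81106.
Result = 0.0251·4.273·(+0.94777) / (0.0865·(+0.81106)) = +1.4488 rad/s; magnitude 1.4488 rad/s.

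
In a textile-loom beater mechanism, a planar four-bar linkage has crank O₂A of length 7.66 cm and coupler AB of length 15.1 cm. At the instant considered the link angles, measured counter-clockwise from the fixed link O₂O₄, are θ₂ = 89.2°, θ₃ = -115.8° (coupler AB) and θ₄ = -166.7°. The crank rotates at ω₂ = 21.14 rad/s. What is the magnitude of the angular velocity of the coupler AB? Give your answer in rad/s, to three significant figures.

13.4

ω₂ = 21.14 rad/s
Differentiating the loop-closure r₂e^{iθ₂}+r₃e^{iθ₃}=r₁+r₄e^{iθ₄} gives r₂ω₂e^{iθ₂}+r₃ω₃e^{iθ₃}=r₄ω₄e^{iθ₄}.
Eliminating the other unknown: ω₃ = r₂ω₂ sin(θ₄−θ₂) / [r₃ sin(θ₃−θ₄)].
Numerator sine = +0.96987; denominator sine = +0.77605.
Result = 0.0766·21.14·(+0.96987) / (0.151·(+0.77605)) = +13.402 rad/s; magnitude 13.402 rad/s.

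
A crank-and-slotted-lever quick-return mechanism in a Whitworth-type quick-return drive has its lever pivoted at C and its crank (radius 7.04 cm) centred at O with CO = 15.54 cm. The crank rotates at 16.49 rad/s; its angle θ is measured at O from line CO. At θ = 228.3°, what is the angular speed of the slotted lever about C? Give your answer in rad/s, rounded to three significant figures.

ω = 16.49 rad/s
Crank pin A relative to C: A = (d + r cosθ, r sinθ); lever angle φ = atan2(r sinθ, d + r cosθ).
Differentiating tanφ: φ̇ = rω(d cosθ + r)/(d² + r² + 2dr cosθ).
d² + r² + 2dr cosθ = |CA|² = 0.0145499 m²;  d cosθ + r = -0.032977 m.
|ω_lever| = |0.0704·16.49·-0.032977| / 0.0145499 = 2.6311 rad/s.

2.63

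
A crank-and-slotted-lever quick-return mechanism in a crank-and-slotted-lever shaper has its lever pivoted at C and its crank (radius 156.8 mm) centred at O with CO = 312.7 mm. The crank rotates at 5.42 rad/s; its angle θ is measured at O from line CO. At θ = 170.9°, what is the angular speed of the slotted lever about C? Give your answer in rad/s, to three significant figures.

ω = 5.42 rad/s
Crank pin A relative to C: A = (d + r cosθ, r sinθ); lever angle φ = atan2(r sinθ, d + r cosθ).
Differentiating tanφ: φ̇ = rω(d cosθ + r)/(d² + r² + 2dr cosθ).
d² + r² + 2dr cosθ = |CA|² = 0.025539 m²;  d cosθ + r = -0.15196 m.
|ω_lever| = |0.1568·5.42·-0.15196| / 0.025539 = 5.0569 rad/s.

5.06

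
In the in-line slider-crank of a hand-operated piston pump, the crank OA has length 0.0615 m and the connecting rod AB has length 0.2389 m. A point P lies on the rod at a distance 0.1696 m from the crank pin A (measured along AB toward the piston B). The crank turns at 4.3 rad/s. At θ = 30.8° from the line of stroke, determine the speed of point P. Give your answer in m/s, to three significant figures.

ω = 4.3 rad/s.  Crank-pin speed |V_A| = rω = 0.26445 m/s, perpendicular to OA.
Rod angle: sinφ = −(r/L) sinθ ⇒ φ = -7.574°; ω_rod = −rω cosθ/√(L²−r²sin²θ) = -0.95919 rad/s.
V_P = V_A + ω_rod × AP, with AP = 0.1696 m along the rod.
Components: V_Px = −rω sinθ − a·ω_rod·sinφ = -0.15685 m/s;  V_Py = rω cosθ + a·ω_rod·cosφ = +0.065892 m/s.
|V_P| = √(V_Px² + V_Py²) = 0.17013 m/s.

0.170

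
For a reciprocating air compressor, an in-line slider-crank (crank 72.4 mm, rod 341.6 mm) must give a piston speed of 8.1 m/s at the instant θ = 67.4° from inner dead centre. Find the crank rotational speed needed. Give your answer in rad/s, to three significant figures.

For an in-line slider-crank, |v_piston| = rω|sinθ|·[1 + r cosθ/√(L² − r² sin²θ)].
With r = 0.0724 m, L = 0.3416 m, θ = 67.4°: the bracketed kinematic factor |dx/dθ| = 0.072392 m.
ω = v/|dx/dθ| = 8.1/0.072392 = 111.89 rad/s.

112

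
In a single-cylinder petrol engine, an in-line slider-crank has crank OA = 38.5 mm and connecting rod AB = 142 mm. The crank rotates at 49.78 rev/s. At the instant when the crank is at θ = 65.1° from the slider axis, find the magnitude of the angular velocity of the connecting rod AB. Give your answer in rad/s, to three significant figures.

36.8

ω = 312.8 rad/s (converted from 49.78 rev/s).
The rod makes angle φ with the slider axis where L sinφ = r sinθ; differentiating, L cosφ·φ̇ = r ω cosθ.
L cosφ = √(L² − r² sin²θ) = 0.13764 m.
|ω_rod| = r ω |cosθ| / √(L² − r² sin²θ) = 0.0385·312.8·0.42104/0.13764 = 36.836 rad/s.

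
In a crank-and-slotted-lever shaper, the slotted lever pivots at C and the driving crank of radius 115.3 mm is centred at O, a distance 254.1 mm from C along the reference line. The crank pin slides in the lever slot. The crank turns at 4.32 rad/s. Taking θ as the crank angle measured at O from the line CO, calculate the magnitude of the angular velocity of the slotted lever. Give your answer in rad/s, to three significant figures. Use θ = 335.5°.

ω = 4.32 rad/s
Crank pin A relative to C: A = (d + r cosθ, r sinθ); lever angle φ = atan2(r sinθ, d + r cosθ).
Differentiating tanφ: φ̇ = rω(d cosθ + r)/(d² + r² + 2dr cosθ).
d² + r² + 2dr cosθ = |CA|² = 0.13118 m²;  d cosθ + r = +0.34652 m.
|ω_lever| = |0.1153·4.32·+0.34652| / 0.13118 = 1.3158 rad/s.

1.32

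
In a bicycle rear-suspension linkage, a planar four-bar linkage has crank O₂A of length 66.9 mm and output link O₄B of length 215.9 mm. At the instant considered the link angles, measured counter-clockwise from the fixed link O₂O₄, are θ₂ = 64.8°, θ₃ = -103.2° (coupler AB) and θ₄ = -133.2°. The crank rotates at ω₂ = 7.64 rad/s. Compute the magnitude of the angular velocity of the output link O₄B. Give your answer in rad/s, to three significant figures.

0.984

ω₂ = 7.64 rad/s
Differentiating the loop-closure r₂e^{iθ₂}+r₃e^{iθ₃}=r₁+r₄e^{iθ₄} gives r₂ω₂e^{iθ₂}+r₃ω₃e^{iθ₃}=r₄ω₄e^{iθ₄}.
Eliminating the other unknown: ω₄ = r₂ω₂ sin(θ₂−θ₃) / [r₄ sin(θ₄−θ₃)].
Numerator sine = +0.20791; denominator sine = -0.50000.
Result = 0.0669·7.64·(+0.20791) / (0.2159·(-0.50000)) = -0.98441 rad/s; magnitude 0.98441 rad/s.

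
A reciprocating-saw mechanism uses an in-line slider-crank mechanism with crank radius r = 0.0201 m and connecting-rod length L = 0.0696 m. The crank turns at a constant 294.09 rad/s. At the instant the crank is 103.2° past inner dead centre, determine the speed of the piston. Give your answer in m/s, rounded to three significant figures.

ω = 294.1 rad/s
For an in-line slider-crank, x = r cosθ + √(L² − r² sin²θ), so v = −rω sinθ·[1 + r cosθ/√(L² − r² sin²θ)].
With r = 0.0201 m, L = 0.0696 m, θ = 103.2°: √(L² − r² sin²θ) = 0.066792 m.
v = −0.0201·294.1·0.97358·[1 + 0.0201·-0.22835/0.066792] = -5.3596 m/s.
|v| = 5.3596 m/s.

5.36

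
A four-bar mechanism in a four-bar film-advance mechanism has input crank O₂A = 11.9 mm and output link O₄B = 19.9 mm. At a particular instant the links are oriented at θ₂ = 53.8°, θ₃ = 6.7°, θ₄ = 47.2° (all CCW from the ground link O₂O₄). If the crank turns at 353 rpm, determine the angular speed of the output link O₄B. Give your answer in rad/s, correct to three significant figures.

24.9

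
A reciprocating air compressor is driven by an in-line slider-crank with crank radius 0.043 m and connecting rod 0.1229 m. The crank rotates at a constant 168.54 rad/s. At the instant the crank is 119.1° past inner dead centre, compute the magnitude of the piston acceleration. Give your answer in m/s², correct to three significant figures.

ω = 168.5 rad/s
x(θ) = r cosθ + √(L² − r² sin²θ); with ω constant, a = ω²·d²x/dθ².
d²x/dθ² = −r cosθ − r²(cos2θ)/√u − r⁴ sin²2θ/(4u^{3/2}),  u = L² − r² sin²θ = 0.0136927 m².
Substituting r = 0.043 m, L = 0.1229 m, θ = 119.1°: d²x/dθ² = +0.028854 m.
a = ω²·d²x/dθ² = (168.5)²·(+0.028854) = +819.61 m/s²;  |a| = 819.61 m/s².

820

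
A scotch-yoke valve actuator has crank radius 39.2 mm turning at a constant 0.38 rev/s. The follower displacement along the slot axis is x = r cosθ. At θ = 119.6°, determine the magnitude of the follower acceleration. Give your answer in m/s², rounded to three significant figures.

ω = 2.388 rad/s (from 0.38 rev/s).
x = r cosθ ⇒ ẍ = −rω² cosθ (ω constant).
|a| = rω²|cosθ| = 0.0392·(2.388)²·|cos 119.6°| = 0.11038 m/s².

0.110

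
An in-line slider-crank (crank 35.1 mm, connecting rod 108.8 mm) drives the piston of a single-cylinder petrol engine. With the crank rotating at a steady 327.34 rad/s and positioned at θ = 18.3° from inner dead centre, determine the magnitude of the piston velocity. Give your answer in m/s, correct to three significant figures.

ω = 327.3 rad/s
For an in-line slider-crank, x = r cosθ + √(L² − r² sin²θ), so v = −rω sinθ·[1 + r cosθ/√(L² − r² sin²θ)].
With r = 0.0351 m, L = 0.1088 m, θ = 18.3°: √(L² − r² sin²θ) = 0.10824 m.
v = −0.0351·327.3·0.31399·[1 + 0.0351·0.94943/0.10824] = -4.7184 m/s.
|v| = 4.7184 m/s.

4.72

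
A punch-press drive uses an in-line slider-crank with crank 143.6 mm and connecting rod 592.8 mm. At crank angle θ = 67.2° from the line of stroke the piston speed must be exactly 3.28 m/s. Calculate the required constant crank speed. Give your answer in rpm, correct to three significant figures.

For an in-line slider-crank, |v_piston| = rω|sinθ|·[1 + r cosθ/√(L² − r² sin²θ)].
With r = 0.1436 m, L = 0.5928 m, θ = 67.2°: the bracketed kinematic factor |dx/dθ| = 0.14513 m.
ω = v/|dx/dθ| = 3.28/0.14513 = 22.601 rad/s.
N = 60ω/(2π) = 215.82 rpm.

216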